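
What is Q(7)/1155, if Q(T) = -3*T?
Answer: -1/55 ≈ -0.018182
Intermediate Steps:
Q(7)/1155 = -3*7/1155 = -21*1/1155 = -1/55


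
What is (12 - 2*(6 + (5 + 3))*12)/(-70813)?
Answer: 324/70813 ≈ 0.0045754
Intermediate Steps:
(12 - 2*(6 + (5 + 3))*12)/(-70813) = (12 - 2*(6 + 8)*12)*(-1/70813) = (12 - 2*14*12)*(-1/70813) = (12 - 28*12)*(-1/70813) = (12 - 336)*(-1/70813) = -324*(-1/70813) = 324/70813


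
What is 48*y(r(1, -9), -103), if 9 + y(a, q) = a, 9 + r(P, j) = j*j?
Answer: 3024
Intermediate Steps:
r(P, j) = -9 + j² (r(P, j) = -9 + j*j = -9 + j²)
y(a, q) = -9 + a
48*y(r(1, -9), -103) = 48*(-9 + (-9 + (-9)²)) = 48*(-9 + (-9 + 81)) = 48*(-9 + 72) = 48*63 = 3024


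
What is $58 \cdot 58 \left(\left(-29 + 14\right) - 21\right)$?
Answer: $-121104$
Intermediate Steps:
$58 \cdot 58 \left(\left(-29 + 14\right) - 21\right) = 3364 \left(-15 - 21\right) = 3364 \left(-36\right) = -121104$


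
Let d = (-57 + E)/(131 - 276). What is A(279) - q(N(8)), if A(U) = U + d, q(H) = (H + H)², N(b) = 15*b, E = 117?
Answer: -1662321/29 ≈ -57321.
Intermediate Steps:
d = -12/29 (d = (-57 + 117)/(131 - 276) = 60/(-145) = 60*(-1/145) = -12/29 ≈ -0.41379)
q(H) = 4*H² (q(H) = (2*H)² = 4*H²)
A(U) = -12/29 + U (A(U) = U - 12/29 = -12/29 + U)
A(279) - q(N(8)) = (-12/29 + 279) - 4*(15*8)² = 8079/29 - 4*120² = 8079/29 - 4*14400 = 8079/29 - 1*57600 = 8079/29 - 57600 = -1662321/29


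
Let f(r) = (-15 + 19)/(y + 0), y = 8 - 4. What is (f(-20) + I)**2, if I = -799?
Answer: 636804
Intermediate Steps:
y = 4
f(r) = 1 (f(r) = (-15 + 19)/(4 + 0) = 4/4 = 4*(1/4) = 1)
(f(-20) + I)**2 = (1 - 799)**2 = (-798)**2 = 636804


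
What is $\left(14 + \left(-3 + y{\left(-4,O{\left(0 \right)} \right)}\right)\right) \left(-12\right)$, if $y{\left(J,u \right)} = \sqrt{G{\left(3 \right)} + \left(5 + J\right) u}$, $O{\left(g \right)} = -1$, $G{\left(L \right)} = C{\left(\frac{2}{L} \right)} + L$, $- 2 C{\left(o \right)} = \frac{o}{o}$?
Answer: $-132 - 6 \sqrt{6} \approx -146.7$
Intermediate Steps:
$C{\left(o \right)} = - \frac{1}{2}$ ($C{\left(o \right)} = - \frac{o \frac{1}{o}}{2} = \left(- \frac{1}{2}\right) 1 = - \frac{1}{2}$)
$G{\left(L \right)} = - \frac{1}{2} + L$
$y{\left(J,u \right)} = \sqrt{\frac{5}{2} + u \left(5 + J\right)}$ ($y{\left(J,u \right)} = \sqrt{\left(- \frac{1}{2} + 3\right) + \left(5 + J\right) u} = \sqrt{\frac{5}{2} + u \left(5 + J\right)}$)
$\left(14 + \left(-3 + y{\left(-4,O{\left(0 \right)} \right)}\right)\right) \left(-12\right) = \left(14 - \left(3 - \frac{\sqrt{10 + 20 \left(-1\right) + 4 \left(-4\right) \left(-1\right)}}{2}\right)\right) \left(-12\right) = \left(14 - \left(3 - \frac{\sqrt{10 - 20 + 16}}{2}\right)\right) \left(-12\right) = \left(14 - \left(3 - \frac{\sqrt{6}}{2}\right)\right) \left(-12\right) = \left(11 + \frac{\sqrt{6}}{2}\right) \left(-12\right) = -132 - 6 \sqrt{6}$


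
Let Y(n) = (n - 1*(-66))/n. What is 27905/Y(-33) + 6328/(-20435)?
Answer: -570245003/20435 ≈ -27905.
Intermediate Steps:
Y(n) = (66 + n)/n (Y(n) = (n + 66)/n = (66 + n)/n)
27905/Y(-33) + 6328/(-20435) = 27905/(((66 - 33)/(-33))) + 6328/(-20435) = 27905/((-1/33*33)) + 6328*(-1/20435) = 27905/(-1) - 6328/20435 = 27905*(-1) - 6328/20435 = -27905 - 6328/20435 = -570245003/20435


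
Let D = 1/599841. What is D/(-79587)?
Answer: -1/47739545667 ≈ -2.0947e-11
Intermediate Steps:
D = 1/599841 ≈ 1.6671e-6
D/(-79587) = (1/599841)/(-79587) = (1/599841)*(-1/79587) = -1/47739545667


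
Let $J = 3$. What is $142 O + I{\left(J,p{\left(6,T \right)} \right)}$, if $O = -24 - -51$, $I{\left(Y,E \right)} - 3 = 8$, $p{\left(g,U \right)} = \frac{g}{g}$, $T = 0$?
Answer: $3845$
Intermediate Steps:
$p{\left(g,U \right)} = 1$
$I{\left(Y,E \right)} = 11$ ($I{\left(Y,E \right)} = 3 + 8 = 11$)
$O = 27$ ($O = -24 + 51 = 27$)
$142 O + I{\left(J,p{\left(6,T \right)} \right)} = 142 \cdot 27 + 11 = 3834 + 11 = 3845$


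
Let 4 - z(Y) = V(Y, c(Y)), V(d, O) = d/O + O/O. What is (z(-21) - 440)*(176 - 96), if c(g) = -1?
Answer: -36640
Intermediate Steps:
V(d, O) = 1 + d/O (V(d, O) = d/O + 1 = 1 + d/O)
z(Y) = 3 + Y (z(Y) = 4 - (-1 + Y)/(-1) = 4 - (-1)*(-1 + Y) = 4 - (1 - Y) = 4 + (-1 + Y) = 3 + Y)
(z(-21) - 440)*(176 - 96) = ((3 - 21) - 440)*(176 - 96) = (-18 - 440)*80 = -458*80 = -36640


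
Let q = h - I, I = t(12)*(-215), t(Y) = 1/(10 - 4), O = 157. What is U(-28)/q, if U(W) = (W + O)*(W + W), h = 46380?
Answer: -6192/39785 ≈ -0.15564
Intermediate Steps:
t(Y) = ⅙ (t(Y) = 1/6 = ⅙)
U(W) = 2*W*(157 + W) (U(W) = (W + 157)*(W + W) = (157 + W)*(2*W) = 2*W*(157 + W))
I = -215/6 (I = (⅙)*(-215) = -215/6 ≈ -35.833)
q = 278495/6 (q = 46380 - 1*(-215/6) = 46380 + 215/6 = 278495/6 ≈ 46416.)
U(-28)/q = (2*(-28)*(157 - 28))/(278495/6) = (2*(-28)*129)*(6/278495) = -7224*6/278495 = -6192/39785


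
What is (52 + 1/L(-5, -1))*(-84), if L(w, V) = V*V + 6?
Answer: -4380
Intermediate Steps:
L(w, V) = 6 + V² (L(w, V) = V² + 6 = 6 + V²)
(52 + 1/L(-5, -1))*(-84) = (52 + 1/(6 + (-1)²))*(-84) = (52 + 1/(6 + 1))*(-84) = (52 + 1/7)*(-84) = (52 + ⅐)*(-84) = (365/7)*(-84) = -4380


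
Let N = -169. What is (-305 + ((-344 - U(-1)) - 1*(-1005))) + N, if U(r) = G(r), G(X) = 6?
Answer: 181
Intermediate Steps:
U(r) = 6
(-305 + ((-344 - U(-1)) - 1*(-1005))) + N = (-305 + ((-344 - 1*6) - 1*(-1005))) - 169 = (-305 + ((-344 - 6) + 1005)) - 169 = (-305 + (-350 + 1005)) - 169 = (-305 + 655) - 169 = 350 - 169 = 181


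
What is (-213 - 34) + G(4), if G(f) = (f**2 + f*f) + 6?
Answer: -209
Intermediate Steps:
G(f) = 6 + 2*f**2 (G(f) = (f**2 + f**2) + 6 = 2*f**2 + 6 = 6 + 2*f**2)
(-213 - 34) + G(4) = (-213 - 34) + (6 + 2*4**2) = -247 + (6 + 2*16) = -247 + (6 + 32) = -247 + 38 = -209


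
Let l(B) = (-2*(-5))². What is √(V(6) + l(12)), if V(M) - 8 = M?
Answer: √114 ≈ 10.677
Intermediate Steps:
V(M) = 8 + M
l(B) = 100 (l(B) = 10² = 100)
√(V(6) + l(12)) = √((8 + 6) + 100) = √(14 + 100) = √114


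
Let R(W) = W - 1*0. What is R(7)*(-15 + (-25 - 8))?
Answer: -336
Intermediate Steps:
R(W) = W (R(W) = W + 0 = W)
R(7)*(-15 + (-25 - 8)) = 7*(-15 + (-25 - 8)) = 7*(-15 - 33) = 7*(-48) = -336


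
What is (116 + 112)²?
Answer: 51984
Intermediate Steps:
(116 + 112)² = 228² = 51984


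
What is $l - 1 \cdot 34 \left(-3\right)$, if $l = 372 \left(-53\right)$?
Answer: $-19614$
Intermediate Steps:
$l = -19716$
$l - 1 \cdot 34 \left(-3\right) = -19716 - 1 \cdot 34 \left(-3\right) = -19716 - 34 \left(-3\right) = -19716 - -102 = -19716 + 102 = -19614$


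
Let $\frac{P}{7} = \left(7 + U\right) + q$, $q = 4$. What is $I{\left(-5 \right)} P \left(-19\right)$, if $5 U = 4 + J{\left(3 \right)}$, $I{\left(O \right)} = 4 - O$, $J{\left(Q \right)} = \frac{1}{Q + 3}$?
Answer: $- \frac{28329}{2} \approx -14165.0$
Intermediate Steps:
$J{\left(Q \right)} = \frac{1}{3 + Q}$
$U = \frac{5}{6}$ ($U = \frac{4 + \frac{1}{3 + 3}}{5} = \frac{4 + \frac{1}{6}}{5} = \frac{1}{5} \cdot \frac{25}{6} = \frac{5}{6} \approx 0.83333$)
$P = \frac{497}{6}$ ($P = 7 \left(\left(7 + \frac{5}{6}\right) + 4\right) = 7 \left(\frac{47}{6} + 4\right) = 7 \cdot \frac{71}{6} = \frac{497}{6} \approx 82.833$)
$I{\left(-5 \right)} P \left(-19\right) = \left(4 - -5\right) \frac{497}{6} \left(-19\right) = \left(4 + 5\right) \frac{497}{6} \left(-19\right) = 9 \cdot \frac{497}{6} \left(-19\right) = \frac{1491}{2} \left(-19\right) = - \frac{28329}{2}$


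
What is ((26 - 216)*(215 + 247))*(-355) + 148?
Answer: 31162048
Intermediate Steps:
((26 - 216)*(215 + 247))*(-355) + 148 = -190*462*(-355) + 148 = -87780*(-355) + 148 = 31161900 + 148 = 31162048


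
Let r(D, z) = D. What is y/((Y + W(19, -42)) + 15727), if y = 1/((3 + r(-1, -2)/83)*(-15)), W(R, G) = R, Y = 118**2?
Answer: -83/110372400 ≈ -7.5200e-7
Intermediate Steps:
Y = 13924
y = -83/3720 (y = 1/((3 - 1/83)*(-15)) = 1/((248/83)*(-15)) = 1/(-3720/83) = -83/3720 ≈ -0.022312)
y/((Y + W(19, -42)) + 15727) = -83/(3720*((13924 + 19) + 15727)) = -83/(3720*(13943 + 15727)) = -83/3720/29670 = -83/3720*1/29670 = -83/110372400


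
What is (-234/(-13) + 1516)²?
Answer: 2353156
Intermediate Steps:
(-234/(-13) + 1516)² = (-234*(-1/13) + 1516)² = (18 + 1516)² = 1534² = 2353156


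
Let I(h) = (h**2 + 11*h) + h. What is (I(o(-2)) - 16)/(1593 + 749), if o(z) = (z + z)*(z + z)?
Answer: 216/1171 ≈ 0.18446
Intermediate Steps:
o(z) = 4*z**2 (o(z) = (2*z)*(2*z) = 4*z**2)
I(h) = h**2 + 12*h
(I(o(-2)) - 16)/(1593 + 749) = ((4*(-2)**2)*(12 + 4*(-2)**2) - 16)/(1593 + 749) = ((4*4)*(12 + 4*4) - 16)/2342 = (16*(12 + 16) - 16)*(1/2342) = (16*28 - 16)*(1/2342) = (448 - 16)*(1/2342) = 432*(1/2342) = 216/1171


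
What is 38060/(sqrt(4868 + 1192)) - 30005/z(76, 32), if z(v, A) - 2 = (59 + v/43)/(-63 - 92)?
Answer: -199983325/10717 + 3806*sqrt(1515)/303 ≈ -18171.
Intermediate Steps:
z(v, A) = 251/155 - v/6665 (z(v, A) = 2 + (59 + v/43)/(-63 - 92) = 2 + (59 + v*(1/43))/(-155) = 2 + (59 + v/43)*(-1/155) = 2 + (-59/155 - v/6665) = 251/155 - v/6665)
38060/(sqrt(4868 + 1192)) - 30005/z(76, 32) = 38060/(sqrt(4868 + 1192)) - 30005/(251/155 - 1/6665*76) = 38060/(sqrt(6060)) - 30005/(251/155 - 76/6665) = 38060/((2*sqrt(1515))) - 30005/10717/6665 = 38060*(sqrt(1515)/3030) - 30005*6665/10717 = 3806*sqrt(1515)/303 - 199983325/10717 = -199983325/10717 + 3806*sqrt(1515)/303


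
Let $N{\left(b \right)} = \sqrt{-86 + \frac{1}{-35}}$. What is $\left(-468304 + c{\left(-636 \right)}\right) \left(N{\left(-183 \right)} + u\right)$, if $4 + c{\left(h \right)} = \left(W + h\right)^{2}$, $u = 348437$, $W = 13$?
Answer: $-27937330223 - \frac{80179 i \sqrt{105385}}{35} \approx -2.7937 \cdot 10^{10} - 7.4367 \cdot 10^{5} i$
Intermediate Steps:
$c{\left(h \right)} = -4 + \left(13 + h\right)^{2}$
$N{\left(b \right)} = \frac{i \sqrt{105385}}{35}$ ($N{\left(b \right)} = \sqrt{-86 - \frac{1}{35}} = \sqrt{- \frac{3011}{35}} = \frac{i \sqrt{105385}}{35}$)
$\left(-468304 + c{\left(-636 \right)}\right) \left(N{\left(-183 \right)} + u\right) = \left(-468304 - \left(4 - \left(13 - 636\right)^{2}\right)\right) \left(\frac{i \sqrt{105385}}{35} + 348437\right) = \left(-468304 - \left(4 - \left(-623\right)^{2}\right)\right) \left(348437 + \frac{i \sqrt{105385}}{35}\right) = \left(-468304 + \left(-4 + 388129\right)\right) \left(348437 + \frac{i \sqrt{105385}}{35}\right) = \left(-468304 + 388125\right) \left(348437 + \frac{i \sqrt{105385}}{35}\right) = - 80179 \left(348437 + \frac{i \sqrt{105385}}{35}\right) = -27937330223 - \frac{80179 i \sqrt{105385}}{35}$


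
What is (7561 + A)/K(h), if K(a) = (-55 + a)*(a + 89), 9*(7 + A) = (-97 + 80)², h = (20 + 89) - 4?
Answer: 2731/3492 ≈ 0.78207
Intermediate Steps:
h = 105 (h = 109 - 4 = 105)
A = 226/9 (A = -7 + (-97 + 80)²/9 = -7 + (⅑)*(-17)² = -7 + (⅑)*289 = -7 + 289/9 = 226/9 ≈ 25.111)
K(a) = (-55 + a)*(89 + a)
(7561 + A)/K(h) = (7561 + 226/9)/(-4895 + 105² + 34*105) = 68275/(9*(-4895 + 11025 + 3570)) = (68275/9)/9700 = (68275/9)*(1/9700) = 2731/3492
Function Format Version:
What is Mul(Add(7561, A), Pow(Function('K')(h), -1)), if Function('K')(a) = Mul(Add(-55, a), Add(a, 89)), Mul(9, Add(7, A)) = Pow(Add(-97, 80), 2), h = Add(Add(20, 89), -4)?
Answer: Rational(2731, 3492) ≈ 0.78207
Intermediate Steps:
h = 105 (h = Add(109, -4) = 105)
A = Rational(226, 9) (A = Add(-7, Mul(Rational(1, 9), Pow(Add(-97, 80), 2))) = Add(-7, Mul(Rational(1, 9), Pow(-17, 2))) = Add(-7, Mul(Rational(1, 9), 289)) = Add(-7, Rational(289, 9)) = Rational(226, 9) ≈ 25.111)
Function('K')(a) = Mul(Add(-55, a), Add(89, a))
Mul(Add(7561, A), Pow(Function('K')(h), -1)) = Mul(Add(7561, Rational(226, 9)), Pow(Add(-4895, Pow(105, 2), Mul(34, 105)), -1)) = Mul(Rational(68275, 9), Pow(Add(-4895, 11025, 3570), -1)) = Mul(Rational(68275, 9), Pow(9700, -1)) = Mul(Rational(68275, 9), Rational(1, 9700)) = Rational(2731, 3492)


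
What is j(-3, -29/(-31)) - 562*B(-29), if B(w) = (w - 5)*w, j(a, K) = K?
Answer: -17178063/31 ≈ -5.5413e+5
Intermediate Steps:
B(w) = w*(-5 + w) (B(w) = (-5 + w)*w = w*(-5 + w))
j(-3, -29/(-31)) - 562*B(-29) = -29/(-31) - (-16298)*(-5 - 29) = -29*(-1/31) - (-16298)*(-34) = 29/31 - 562*986 = 29/31 - 554132 = -17178063/31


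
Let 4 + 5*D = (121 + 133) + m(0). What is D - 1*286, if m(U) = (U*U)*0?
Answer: -236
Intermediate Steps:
m(U) = 0 (m(U) = U**2*0 = 0)
D = 50 (D = -4/5 + ((121 + 133) + 0)/5 = -4/5 + (254 + 0)/5 = -4/5 + (1/5)*254 = -4/5 + 254/5 = 50)
D - 1*286 = 50 - 1*286 = 50 - 286 = -236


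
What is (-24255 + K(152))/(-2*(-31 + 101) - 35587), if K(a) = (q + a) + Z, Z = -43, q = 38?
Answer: 8036/11909 ≈ 0.67478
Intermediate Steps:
K(a) = -5 + a (K(a) = (38 + a) - 43 = -5 + a)
(-24255 + K(152))/(-2*(-31 + 101) - 35587) = (-24255 + (-5 + 152))/(-2*(-31 + 101) - 35587) = (-24255 + 147)/(-2*70 - 35587) = -24108/(-140 - 35587) = -24108/(-35727) = -24108*(-1/35727) = 8036/11909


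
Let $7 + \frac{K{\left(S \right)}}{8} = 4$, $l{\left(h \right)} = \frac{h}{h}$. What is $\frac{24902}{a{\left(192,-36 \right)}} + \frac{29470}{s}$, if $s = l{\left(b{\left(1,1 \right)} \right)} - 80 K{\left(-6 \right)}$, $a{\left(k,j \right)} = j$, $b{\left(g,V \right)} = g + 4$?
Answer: $- \frac{23387911}{34578} \approx -676.38$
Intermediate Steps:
$b{\left(g,V \right)} = 4 + g$
$l{\left(h \right)} = 1$
$K{\left(S \right)} = -24$ ($K{\left(S \right)} = -56 + 8 \cdot 4 = -56 + 32 = -24$)
$s = 1921$ ($s = 1 - -1920 = 1 + 1920 = 1921$)
$\frac{24902}{a{\left(192,-36 \right)}} + \frac{29470}{s} = \frac{24902}{-36} + \frac{29470}{1921} = 24902 \left(- \frac{1}{36}\right) + 29470 \cdot \frac{1}{1921} = - \frac{12451}{18} + \frac{29470}{1921} = - \frac{23387911}{34578}$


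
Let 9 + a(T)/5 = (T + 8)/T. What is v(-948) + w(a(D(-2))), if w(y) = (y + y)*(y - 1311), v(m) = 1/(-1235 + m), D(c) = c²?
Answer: 175644179/2183 ≈ 80460.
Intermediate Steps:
a(T) = -45 + 5*(8 + T)/T (a(T) = -45 + 5*((T + 8)/T) = -45 + 5*((8 + T)/T) = -45 + 5*(8 + T)/T)
w(y) = 2*y*(-1311 + y) (w(y) = (2*y)*(-1311 + y) = 2*y*(-1311 + y))
v(-948) + w(a(D(-2))) = 1/(-1235 - 948) + 2*(-40 + 40/((-2)²))*(-1311 + (-40 + 40/((-2)²))) = 1/(-2183) + 2*(-40 + 40/4)*(-1311 + (-40 + 40/4)) = -1/2183 + 2*(-40 + 40*(¼))*(-1311 + (-40 + 40*(¼))) = -1/2183 + 2*(-40 + 10)*(-1311 + (-40 + 10)) = -1/2183 + 2*(-30)*(-1311 - 30) = -1/2183 + 2*(-30)*(-1341) = -1/2183 + 80460 = 175644179/2183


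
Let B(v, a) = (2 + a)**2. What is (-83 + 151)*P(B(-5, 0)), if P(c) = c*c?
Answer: 1088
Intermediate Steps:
P(c) = c**2
(-83 + 151)*P(B(-5, 0)) = (-83 + 151)*((2 + 0)**2)**2 = 68*(2**2)**2 = 68*4**2 = 68*16 = 1088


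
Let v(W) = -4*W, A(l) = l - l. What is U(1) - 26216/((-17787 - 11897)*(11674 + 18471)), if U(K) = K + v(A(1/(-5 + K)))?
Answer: 223712599/223706045 ≈ 1.0000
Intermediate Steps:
A(l) = 0
U(K) = K (U(K) = K - 4*0 = K + 0 = K)
U(1) - 26216/((-17787 - 11897)*(11674 + 18471)) = 1 - 26216/((-17787 - 11897)*(11674 + 18471)) = 1 - 26216/((-29684*30145)) = 1 - 26216/(-894824180) = 1 - 26216*(-1)/894824180 = 1 - 1*(-6554/223706045) = 1 + 6554/223706045 = 223712599/223706045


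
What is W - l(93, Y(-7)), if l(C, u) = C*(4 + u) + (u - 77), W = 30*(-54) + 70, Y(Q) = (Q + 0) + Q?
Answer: -529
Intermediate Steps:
Y(Q) = 2*Q (Y(Q) = Q + Q = 2*Q)
W = -1550 (W = -1620 + 70 = -1550)
l(C, u) = -77 + u + C*(4 + u) (l(C, u) = C*(4 + u) + (-77 + u) = -77 + u + C*(4 + u))
W - l(93, Y(-7)) = -1550 - (-77 + 2*(-7) + 4*93 + 93*(2*(-7))) = -1550 - (-77 - 14 + 372 + 93*(-14)) = -1550 - (-77 - 14 + 372 - 1302) = -1550 - 1*(-1021) = -1550 + 1021 = -529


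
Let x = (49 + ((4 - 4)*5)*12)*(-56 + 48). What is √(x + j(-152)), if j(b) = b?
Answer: 4*I*√34 ≈ 23.324*I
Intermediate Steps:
x = -392 (x = (49 + (0*5)*12)*(-8) = (49 + 0*12)*(-8) = (49 + 0)*(-8) = 49*(-8) = -392)
√(x + j(-152)) = √(-392 - 152) = √(-544) = 4*I*√34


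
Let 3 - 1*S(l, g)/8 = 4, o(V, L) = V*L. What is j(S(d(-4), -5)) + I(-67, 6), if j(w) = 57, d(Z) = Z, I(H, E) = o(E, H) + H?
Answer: -412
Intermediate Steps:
o(V, L) = L*V
I(H, E) = H + E*H (I(H, E) = H*E + H = E*H + H = H + E*H)
S(l, g) = -8 (S(l, g) = 24 - 8*4 = 24 - 32 = -8)
j(S(d(-4), -5)) + I(-67, 6) = 57 - 67*(1 + 6) = 57 - 67*7 = 57 - 469 = -412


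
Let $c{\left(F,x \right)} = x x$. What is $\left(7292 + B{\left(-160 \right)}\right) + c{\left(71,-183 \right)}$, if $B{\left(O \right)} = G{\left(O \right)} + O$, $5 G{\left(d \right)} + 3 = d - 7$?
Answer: $40587$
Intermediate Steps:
$G{\left(d \right)} = -2 + \frac{d}{5}$ ($G{\left(d \right)} = - \frac{3}{5} + \frac{d - 7}{5} = - \frac{3}{5} + \frac{-7 + d}{5} = - \frac{3}{5} + \left(- \frac{7}{5} + \frac{d}{5}\right) = -2 + \frac{d}{5}$)
$c{\left(F,x \right)} = x^{2}$
$B{\left(O \right)} = -2 + \frac{6 O}{5}$ ($B{\left(O \right)} = \left(-2 + \frac{O}{5}\right) + O = -2 + \frac{6 O}{5}$)
$\left(7292 + B{\left(-160 \right)}\right) + c{\left(71,-183 \right)} = \left(7292 + \left(-2 + \frac{6}{5} \left(-160\right)\right)\right) + \left(-183\right)^{2} = \left(7292 - 194\right) + 33489 = 7098 + 33489 = 40587$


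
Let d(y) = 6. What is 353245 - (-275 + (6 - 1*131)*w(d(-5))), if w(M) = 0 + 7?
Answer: 354395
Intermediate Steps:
w(M) = 7
353245 - (-275 + (6 - 1*131)*w(d(-5))) = 353245 - (-275 + (6 - 1*131)*7) = 353245 - (-275 + (6 - 131)*7) = 353245 - (-275 - 125*7) = 353245 - (-275 - 875) = 353245 - 1*(-1150) = 353245 + 1150 = 354395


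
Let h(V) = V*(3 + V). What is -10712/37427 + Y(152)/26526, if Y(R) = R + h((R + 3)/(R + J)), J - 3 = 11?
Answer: -196651017237/701468787608 ≈ -0.28034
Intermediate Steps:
J = 14 (J = 3 + 11 = 14)
Y(R) = R + (3 + R)*(3 + (3 + R)/(14 + R))/(14 + R) (Y(R) = R + ((R + 3)/(R + 14))*(3 + (R + 3)/(R + 14)) = R + ((3 + R)/(14 + R))*(3 + (3 + R)/(14 + R)) = R + (3 + R)*(3 + (3 + R)/(14 + R))/(14 + R))
-10712/37427 + Y(152)/26526 = -10712/37427 + ((152*(14 + 152)² + (3 + 152)*(45 + 4*152))/(14 + 152)²)/26526 = -10712*1/37427 + ((152*166² + 155*(45 + 608))/166²)*(1/26526) = -824/2879 + ((152*27556 + 155*653)/27556)*(1/26526) = -824/2879 + ((4188512 + 101215)/27556)*(1/26526) = -824/2879 + ((1/27556)*4289727)*(1/26526) = -824/2879 + (4289727/27556)*(1/26526) = -824/2879 + 1429909/243650152 = -196651017237/701468787608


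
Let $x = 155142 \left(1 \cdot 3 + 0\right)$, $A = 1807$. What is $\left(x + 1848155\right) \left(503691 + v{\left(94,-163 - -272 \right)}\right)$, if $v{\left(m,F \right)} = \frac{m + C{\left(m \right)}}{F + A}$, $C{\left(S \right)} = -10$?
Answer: $\frac{558193083843810}{479} \approx 1.1653 \cdot 10^{12}$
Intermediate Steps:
$x = 465426$ ($x = 155142 \left(3 + 0\right) = 155142 \cdot 3 = 465426$)
$v{\left(m,F \right)} = \frac{-10 + m}{1807 + F}$ ($v{\left(m,F \right)} = \frac{m - 10}{F + 1807} = \frac{-10 + m}{1807 + F}$)
$\left(x + 1848155\right) \left(503691 + v{\left(94,-163 - -272 \right)}\right) = \left(465426 + 1848155\right) \left(503691 + \frac{-10 + 94}{1807 - -109}\right) = 2313581 \left(503691 + \frac{1}{1807 + \left(-163 + 272\right)} 84\right) = 2313581 \left(503691 + \frac{1}{1807 + 109} \cdot 84\right) = 2313581 \left(503691 + \frac{1}{1916} \cdot 84\right) = 2313581 \left(503691 + \frac{21}{479}\right) = 2313581 \cdot \frac{241268010}{479} = \frac{558193083843810}{479}$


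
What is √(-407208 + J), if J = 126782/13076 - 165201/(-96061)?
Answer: I*√66895361603183746790/12817282 ≈ 638.12*I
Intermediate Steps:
J = 146316061/12817282 (J = 126782*(1/13076) - 165201*(-1/96061) = 63391/6538 + 165201/96061 = 146316061/12817282 ≈ 11.416)
√(-407208 + J) = √(-407208 + 146316061/12817282) = √(-5219153452595/12817282) = I*√66895361603183746790/12817282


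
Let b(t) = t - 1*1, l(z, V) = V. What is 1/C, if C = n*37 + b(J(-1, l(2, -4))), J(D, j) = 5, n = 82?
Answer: 1/3038 ≈ 0.00032916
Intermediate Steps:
b(t) = -1 + t (b(t) = t - 1 = -1 + t)
C = 3038 (C = 82*37 + (-1 + 5) = 3034 + 4 = 3038)
1/C = 1/3038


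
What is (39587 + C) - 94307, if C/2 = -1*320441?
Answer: -695602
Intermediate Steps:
C = -640882 (C = 2*(-1*320441) = 2*(-320441) = -640882)
(39587 + C) - 94307 = (39587 - 640882) - 94307 = -601295 - 94307 = -695602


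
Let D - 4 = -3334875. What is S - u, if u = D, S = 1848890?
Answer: 5183761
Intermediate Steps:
D = -3334871 (D = 4 - 3334875 = -3334871)
u = -3334871
S - u = 1848890 - 1*(-3334871) = 1848890 + 3334871 = 5183761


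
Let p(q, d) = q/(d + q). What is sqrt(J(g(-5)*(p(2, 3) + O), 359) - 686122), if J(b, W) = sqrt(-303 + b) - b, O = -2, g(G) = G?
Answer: sqrt(-686130 + I*sqrt(295)) ≈ 0.01 + 828.33*I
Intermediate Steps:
sqrt(J(g(-5)*(p(2, 3) + O), 359) - 686122) = sqrt((sqrt(-303 - 5*(2/(3 + 2) - 2)) - (-5)*(2/(3 + 2) - 2)) - 686122) = sqrt((sqrt(-303 - 5*(2/5 - 2)) - (-5)*(2/5 - 2)) - 686122) = sqrt((sqrt(-303 - 5*(-8/5)) - (-5)*(-8)/5) - 686122) = sqrt((sqrt(-303 + 8) - 1*8) - 686122) = sqrt((sqrt(-295) - 8) - 686122) = sqrt((I*sqrt(295) - 8) - 686122) = sqrt((-8 + I*sqrt(295)) - 686122) = sqrt(-686130 + I*sqrt(295))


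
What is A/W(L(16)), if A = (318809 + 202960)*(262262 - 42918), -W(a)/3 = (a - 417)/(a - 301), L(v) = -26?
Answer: -12474712049424/443 ≈ -2.8160e+10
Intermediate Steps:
W(a) = -3*(-417 + a)/(-301 + a) (W(a) = -3*(a - 417)/(a - 301) = -3*(-417 + a)/(-301 + a))
A = 114446899536 (A = 521769*219344 = 114446899536)
A/W(L(16)) = 114446899536/((3*(417 - 1*(-26))/(-301 - 26))) = 114446899536/((3*(417 + 26)/(-327))) = 114446899536/((3*(-1/327)*443)) = 114446899536/(-443/109) = 114446899536*(-109/443) = -12474712049424/443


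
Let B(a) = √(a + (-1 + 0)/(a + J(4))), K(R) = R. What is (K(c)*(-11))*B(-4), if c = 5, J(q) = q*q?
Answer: -385*I*√3/6 ≈ -111.14*I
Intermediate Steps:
J(q) = q²
B(a) = √(a - 1/(16 + a)) (B(a) = √(a + (-1 + 0)/(a + 4²)) = √(a - 1/(a + 16)) = √(a - 1/(16 + a)))
(K(c)*(-11))*B(-4) = (5*(-11))*√((-1 - 4*(16 - 4))/(16 - 4)) = -55*√3*√(-1 - 4*12)/6 = -55*√3*√(-1 - 48)/6 = -55*7*I*√3/6 = -385*I*√3/6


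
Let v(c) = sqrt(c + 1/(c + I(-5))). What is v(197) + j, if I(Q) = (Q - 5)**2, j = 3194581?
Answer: 3194581 + sqrt(1930830)/99 ≈ 3.1946e+6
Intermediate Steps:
I(Q) = (-5 + Q)**2
v(c) = sqrt(c + 1/(100 + c)) (v(c) = sqrt(c + 1/(c + (-5 - 5)**2)) = sqrt(c + 1/(c + (-10)**2)) = sqrt(c + 1/(c + 100)) = sqrt(c + 1/(100 + c)))
v(197) + j = sqrt((1 + 197*(100 + 197))/(100 + 197)) + 3194581 = sqrt((1 + 197*297)/297) + 3194581 = sqrt((1 + 58509)/297) + 3194581 = sqrt((1/297)*58510) + 3194581 = sqrt(58510/297) + 3194581 = sqrt(1930830)/99 + 3194581 = 3194581 + sqrt(1930830)/99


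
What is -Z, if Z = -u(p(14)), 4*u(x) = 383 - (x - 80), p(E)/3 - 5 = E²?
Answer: -35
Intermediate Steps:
p(E) = 15 + 3*E²
u(x) = 463/4 - x/4 (u(x) = (383 - (x - 80))/4 = (383 - (-80 + x))/4 = (383 + (80 - x))/4 = (463 - x)/4 = 463/4 - x/4)
Z = 35 (Z = -(463/4 - (15 + 3*14²)/4) = -(463/4 - (15 + 3*196)/4) = -(463/4 - (15 + 588)/4) = -(463/4 - ¼*603) = -(463/4 - 603/4) = -1*(-35) = 35)
-Z = -1*35 = -35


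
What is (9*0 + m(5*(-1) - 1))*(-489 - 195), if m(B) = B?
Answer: 4104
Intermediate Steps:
(9*0 + m(5*(-1) - 1))*(-489 - 195) = (9*0 + (5*(-1) - 1))*(-489 - 195) = (0 + (-5 - 1))*(-684) = (0 - 6)*(-684) = -6*(-684) = 4104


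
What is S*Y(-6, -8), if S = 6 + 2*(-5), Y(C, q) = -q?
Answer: -32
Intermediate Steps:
S = -4 (S = 6 - 10 = -4)
S*Y(-6, -8) = -(-4)*(-8) = -4*8 = -32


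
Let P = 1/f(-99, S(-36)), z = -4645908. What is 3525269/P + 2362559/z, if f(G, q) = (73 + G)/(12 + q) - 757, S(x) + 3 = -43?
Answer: -210556538015747215/78980436 ≈ -2.6659e+9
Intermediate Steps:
S(x) = -46 (S(x) = -3 - 43 = -46)
f(G, q) = -757 + (73 + G)/(12 + q) (f(G, q) = (73 + G)/(12 + q) - 757 = -757 + (73 + G)/(12 + q))
P = -17/12856 (P = 1/((-9011 - 99 - 757*(-46))/(12 - 46)) = 1/((-9011 - 99 + 34822)/(-34)) = 1/(-1/34*25712) = 1/(-12856/17) = -17/12856 ≈ -0.0013223)
3525269/P + 2362559/z = 3525269/(-17/12856) + 2362559/(-4645908) = 3525269*(-12856/17) + 2362559*(-1/4645908) = -45320858264/17 - 2362559/4645908 = -210556538015747215/78980436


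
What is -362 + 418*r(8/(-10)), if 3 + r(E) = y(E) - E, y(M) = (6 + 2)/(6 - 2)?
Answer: -2228/5 ≈ -445.60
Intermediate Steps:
y(M) = 2 (y(M) = 8/4 = 8*(1/4) = 2)
r(E) = -1 - E (r(E) = -3 + (2 - E) = -1 - E)
-362 + 418*r(8/(-10)) = -362 + 418*(-1 - 8/(-10)) = -362 + 418*(-1 - 8*(-1)/10) = -362 + 418*(-1 - 1*(-4/5)) = -362 + 418*(-1 + 4/5) = -362 + 418*(-1/5) = -362 - 418/5 = -2228/5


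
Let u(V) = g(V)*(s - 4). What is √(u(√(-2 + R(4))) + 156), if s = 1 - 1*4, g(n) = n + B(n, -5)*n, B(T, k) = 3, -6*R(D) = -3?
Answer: √(156 - 14*I*√6) ≈ 12.564 - 1.3647*I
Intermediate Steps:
R(D) = ½ (R(D) = -⅙*(-3) = ½)
g(n) = 4*n (g(n) = n + 3*n = 4*n)
s = -3 (s = 1 - 4 = -3)
u(V) = -28*V (u(V) = (4*V)*(-3 - 4) = (4*V)*(-7) = -28*V)
√(u(√(-2 + R(4))) + 156) = √(-28*√(-2 + ½) + 156) = √(-14*I*√6 + 156) = √(156 - 14*I*√6)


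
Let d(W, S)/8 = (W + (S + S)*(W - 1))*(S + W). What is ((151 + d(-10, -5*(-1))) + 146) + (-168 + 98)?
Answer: 5027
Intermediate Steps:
d(W, S) = 8*(S + W)*(W + 2*S*(-1 + W)) (d(W, S) = 8*((W + (S + S)*(W - 1))*(S + W)) = 8*((W + (2*S)*(-1 + W))*(S + W)) = 8*((W + 2*S*(-1 + W))*(S + W)) = 8*((S + W)*(W + 2*S*(-1 + W))) = 8*(S + W)*(W + 2*S*(-1 + W)))
((151 + d(-10, -5*(-1))) + 146) + (-168 + 98) = ((151 + (-16*(-5*(-1))² + 8*(-10)² - 8*(-5*(-1))*(-10) + 16*(-5*(-1))*(-10)² + 16*(-10)*(-5*(-1))²)) + 146) + (-168 + 98) = ((151 + (-16*5² + 8*100 - 8*5*(-10) + 16*5*100 + 16*(-10)*5²)) + 146) - 70 = ((151 + (-16*25 + 800 + 400 + 8000 + 16*(-10)*25)) + 146) - 70 = ((151 + (-400 + 800 + 400 + 8000 - 4000)) + 146) - 70 = ((151 + 4800) + 146) - 70 = (4951 + 146) - 70 = 5097 - 70 = 5027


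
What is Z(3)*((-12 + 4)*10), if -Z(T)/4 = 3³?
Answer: 8640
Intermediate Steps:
Z(T) = -108 (Z(T) = -4*3³ = -4*27 = -108)
Z(3)*((-12 + 4)*10) = -108*(-12 + 4)*10 = -(-864)*10 = -108*(-80) = 8640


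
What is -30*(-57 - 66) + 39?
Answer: 3729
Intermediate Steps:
-30*(-57 - 66) + 39 = -30*(-123) + 39 = 3690 + 39 = 3729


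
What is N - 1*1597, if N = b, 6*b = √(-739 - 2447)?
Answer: -1597 + I*√354/2 ≈ -1597.0 + 9.4074*I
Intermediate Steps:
b = I*√354/2 (b = √(-739 - 2447)/6 = √(-3186)/6 = (3*I*√354)/6 = I*√354/2 ≈ 9.4074*I)
N = I*√354/2 ≈ 9.4074*I
N - 1*1597 = I*√354/2 - 1*1597 = I*√354/2 - 1597 = -1597 + I*√354/2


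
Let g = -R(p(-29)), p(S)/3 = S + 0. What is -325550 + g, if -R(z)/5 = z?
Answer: -325985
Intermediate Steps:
p(S) = 3*S (p(S) = 3*(S + 0) = 3*S)
R(z) = -5*z
g = -435 (g = -(-5)*3*(-29) = -(-5)*(-87) = -1*435 = -435)
-325550 + g = -325550 - 435 = -325985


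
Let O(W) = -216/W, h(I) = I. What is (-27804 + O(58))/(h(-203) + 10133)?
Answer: -134404/47995 ≈ -2.8004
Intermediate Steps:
(-27804 + O(58))/(h(-203) + 10133) = (-27804 - 216/58)/(-203 + 10133) = (-27804 - 216*1/58)/9930 = (-27804 - 108/29)*(1/9930) = -806424/29*1/9930 = -134404/47995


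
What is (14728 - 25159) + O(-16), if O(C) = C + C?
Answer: -10463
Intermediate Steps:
O(C) = 2*C
(14728 - 25159) + O(-16) = (14728 - 25159) + 2*(-16) = -10431 - 32 = -10463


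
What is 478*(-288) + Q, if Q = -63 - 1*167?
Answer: -137894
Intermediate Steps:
Q = -230 (Q = -63 - 167 = -230)
478*(-288) + Q = 478*(-288) - 230 = -137664 - 230 = -137894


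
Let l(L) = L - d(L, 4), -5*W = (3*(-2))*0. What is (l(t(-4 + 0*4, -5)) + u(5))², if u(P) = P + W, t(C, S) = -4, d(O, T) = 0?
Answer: 1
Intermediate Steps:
W = 0 (W = -3*(-2)*0/5 = -(-6)*0/5 = -⅕*0 = 0)
l(L) = L (l(L) = L - 1*0 = L + 0 = L)
u(P) = P (u(P) = P + 0 = P)
(l(t(-4 + 0*4, -5)) + u(5))² = (-4 + 5)² = 1² = 1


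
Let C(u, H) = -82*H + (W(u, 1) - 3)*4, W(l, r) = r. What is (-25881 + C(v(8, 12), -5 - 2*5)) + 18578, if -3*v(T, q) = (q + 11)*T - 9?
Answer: -6081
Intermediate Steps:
v(T, q) = 3 - T*(11 + q)/3 (v(T, q) = -((q + 11)*T - 9)/3 = -((11 + q)*T - 9)/3 = -(T*(11 + q) - 9)/3 = -(-9 + T*(11 + q))/3 = 3 - T*(11 + q)/3)
C(u, H) = -8 - 82*H (C(u, H) = -82*H + (1 - 3)*4 = -82*H - 2*4 = -82*H - 8 = -8 - 82*H)
(-25881 + C(v(8, 12), -5 - 2*5)) + 18578 = (-25881 + (-8 - 82*(-5 - 2*5))) + 18578 = (-25881 + (-8 - 82*(-5 - 10))) + 18578 = (-25881 + (-8 - 82*(-15))) + 18578 = (-25881 + (-8 + 1230)) + 18578 = (-25881 + 1222) + 18578 = -24659 + 18578 = -6081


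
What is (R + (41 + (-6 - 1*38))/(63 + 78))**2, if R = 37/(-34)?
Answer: 3143529/2553604 ≈ 1.2310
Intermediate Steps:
R = -37/34 (R = 37*(-1/34) = -37/34 ≈ -1.0882)
(R + (41 + (-6 - 1*38))/(63 + 78))**2 = (-37/34 + (41 + (-6 - 1*38))/(63 + 78))**2 = (-37/34 + (41 + (-6 - 38))/141)**2 = (-37/34 + (41 - 44)*(1/141))**2 = (-37/34 - 3*1/141)**2 = (-37/34 - 1/47)**2 = (-1773/1598)**2 = 3143529/2553604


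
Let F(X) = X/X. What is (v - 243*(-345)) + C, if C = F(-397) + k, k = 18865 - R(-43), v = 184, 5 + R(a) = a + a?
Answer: 102976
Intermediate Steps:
R(a) = -5 + 2*a (R(a) = -5 + (a + a) = -5 + 2*a)
F(X) = 1
k = 18956 (k = 18865 - (-5 + 2*(-43)) = 18865 - (-5 - 86) = 18865 - 1*(-91) = 18865 + 91 = 18956)
C = 18957 (C = 1 + 18956 = 18957)
(v - 243*(-345)) + C = (184 - 243*(-345)) + 18957 = (184 + 83835) + 18957 = 84019 + 18957 = 102976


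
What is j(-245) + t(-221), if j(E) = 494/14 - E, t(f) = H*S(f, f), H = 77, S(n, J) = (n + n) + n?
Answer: -355395/7 ≈ -50771.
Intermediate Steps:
S(n, J) = 3*n (S(n, J) = 2*n + n = 3*n)
t(f) = 231*f (t(f) = 77*(3*f) = 231*f)
j(E) = 247/7 - E (j(E) = 494*(1/14) - E = 247/7 - E)
j(-245) + t(-221) = (247/7 - 1*(-245)) + 231*(-221) = (247/7 + 245) - 51051 = 1962/7 - 51051 = -355395/7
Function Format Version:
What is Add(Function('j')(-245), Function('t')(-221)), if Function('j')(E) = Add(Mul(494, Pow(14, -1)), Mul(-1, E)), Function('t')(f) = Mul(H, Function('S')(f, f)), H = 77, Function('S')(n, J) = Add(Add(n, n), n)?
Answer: Rational(-355395, 7) ≈ -50771.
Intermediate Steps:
Function('S')(n, J) = Mul(3, n) (Function('S')(n, J) = Add(Mul(2, n), n) = Mul(3, n))
Function('t')(f) = Mul(231, f) (Function('t')(f) = Mul(77, Mul(3, f)) = Mul(231, f))
Function('j')(E) = Add(Rational(247, 7), Mul(-1, E)) (Function('j')(E) = Add(Mul(494, Rational(1, 14)), Mul(-1, E)) = Add(Rational(247, 7), Mul(-1, E)))
Add(Function('j')(-245), Function('t')(-221)) = Add(Add(Rational(247, 7), Mul(-1, -245)), Mul(231, -221)) = Add(Add(Rational(247, 7), 245), -51051) = Add(Rational(1962, 7), -51051) = Rational(-355395, 7)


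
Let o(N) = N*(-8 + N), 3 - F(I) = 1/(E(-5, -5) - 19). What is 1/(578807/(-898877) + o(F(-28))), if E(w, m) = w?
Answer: -517753152/8141937331 ≈ -0.063591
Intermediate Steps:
F(I) = 73/24 (F(I) = 3 - 1/(-5 - 19) = 3 - 1/(-24) = 3 - 1*(-1/24) = 3 + 1/24 = 73/24)
1/(578807/(-898877) + o(F(-28))) = 1/(578807/(-898877) + 73*(-8 + 73/24)/24) = 1/(578807*(-1/898877) + (73/24)*(-119/24)) = 1/(-578807/898877 - 8687/576) = 1/(-8141937331/517753152) = -517753152/8141937331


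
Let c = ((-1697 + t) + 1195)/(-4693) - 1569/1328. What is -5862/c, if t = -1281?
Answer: 36533766048/4995493 ≈ 7313.3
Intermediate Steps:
c = -4995493/6232304 (c = ((-1697 - 1281) + 1195)/(-4693) - 1569/1328 = (-2978 + 1195)*(-1/4693) - 1569*1/1328 = -1783*(-1/4693) - 1569/1328 = 1783/4693 - 1569/1328 = -4995493/6232304 ≈ -0.80155)
-5862/c = -5862/(-4995493/6232304) = -5862*(-6232304/4995493) = 36533766048/4995493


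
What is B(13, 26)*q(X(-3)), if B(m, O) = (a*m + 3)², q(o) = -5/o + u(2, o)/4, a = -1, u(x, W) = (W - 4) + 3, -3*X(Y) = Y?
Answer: -500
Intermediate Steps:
X(Y) = -Y/3
u(x, W) = -1 + W (u(x, W) = (-4 + W) + 3 = -1 + W)
q(o) = -¼ - 5/o + o/4 (q(o) = -5/o + (-1 + o)/4 = -5/o + (-1 + o)*(¼) = -5/o + (-¼ + o/4) = -¼ - 5/o + o/4)
B(m, O) = (3 - m)² (B(m, O) = (-m + 3)² = (3 - m)²)
B(13, 26)*q(X(-3)) = (-3 + 13)²*((-20 + (-⅓*(-3))*(-1 - ⅓*(-3)))/(4*((-⅓*(-3))))) = 10²*((¼)*(-20 + 1*(-1 + 1))/1) = 100*((¼)*1*(-20 + 1*0)) = 100*((¼)*1*(-20 + 0)) = 100*((¼)*1*(-20)) = 100*(-5) = -500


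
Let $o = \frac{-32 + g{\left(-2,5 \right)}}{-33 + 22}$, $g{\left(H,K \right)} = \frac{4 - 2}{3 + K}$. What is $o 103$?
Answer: $\frac{13081}{44} \approx 297.3$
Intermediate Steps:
$g{\left(H,K \right)} = \frac{2}{3 + K}$
$o = \frac{127}{44}$ ($o = \frac{-32 + \frac{2}{3 + 5}}{-33 + 22} = \frac{-32 + \frac{2}{8}}{-11} = \left(-32 + 2 \cdot \frac{1}{8}\right) \left(- \frac{1}{11}\right) = \left(-32 + \frac{1}{4}\right) \left(- \frac{1}{11}\right) = \left(- \frac{127}{4}\right) \left(- \frac{1}{11}\right) = \frac{127}{44} \approx 2.8864$)
$o 103 = \frac{127}{44} \cdot 103 = \frac{13081}{44}$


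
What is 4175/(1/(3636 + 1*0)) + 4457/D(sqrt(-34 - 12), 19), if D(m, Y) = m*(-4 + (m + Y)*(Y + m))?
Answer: (-217169371800*I + 26535159943*sqrt(46))/(46*(-311*I + 38*sqrt(46))) ≈ 1.518e+7 - 1.252*I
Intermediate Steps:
D(m, Y) = m*(-4 + (Y + m)**2) (D(m, Y) = m*(-4 + (Y + m)*(Y + m)) = m*(-4 + (Y + m)**2))
4175/(1/(3636 + 1*0)) + 4457/D(sqrt(-34 - 12), 19) = 4175/(1/(3636 + 1*0)) + 4457/((sqrt(-34 - 12)*(-4 + (19 + sqrt(-34 - 12))**2))) = 4175/(1/(3636 + 0)) + 4457/((sqrt(-46)*(-4 + (19 + sqrt(-46))**2))) = 4175/(1/3636) + 4457/(((I*sqrt(46))*(-4 + (19 + I*sqrt(46))**2))) = 4175/(1/3636) + 4457/((I*sqrt(46)*(-4 + (19 + I*sqrt(46))**2))) = 4175*3636 + 4457*(-I*sqrt(46)/(46*(-4 + (19 + I*sqrt(46))**2))) = 15180300 - 4457*I*sqrt(46)/(46*(-4 + (19 + I*sqrt(46))**2))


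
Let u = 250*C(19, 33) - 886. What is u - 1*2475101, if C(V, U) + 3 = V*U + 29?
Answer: -2312737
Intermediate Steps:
C(V, U) = 26 + U*V (C(V, U) = -3 + (V*U + 29) = -3 + (U*V + 29) = -3 + (29 + U*V) = 26 + U*V)
u = 162364 (u = 250*(26 + 33*19) - 886 = 250*(26 + 627) - 886 = 250*653 - 886 = 163250 - 886 = 162364)
u - 1*2475101 = 162364 - 1*2475101 = 162364 - 2475101 = -2312737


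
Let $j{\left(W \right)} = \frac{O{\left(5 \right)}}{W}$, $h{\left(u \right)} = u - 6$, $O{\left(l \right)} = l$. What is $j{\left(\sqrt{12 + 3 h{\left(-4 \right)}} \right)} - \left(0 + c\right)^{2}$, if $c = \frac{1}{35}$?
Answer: $- \frac{1}{1225} - \frac{5 i \sqrt{2}}{6} \approx -0.00081633 - 1.1785 i$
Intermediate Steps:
$h{\left(u \right)} = -6 + u$ ($h{\left(u \right)} = u - 6 = -6 + u$)
$c = \frac{1}{35} \approx 0.028571$
$j{\left(W \right)} = \frac{5}{W}$
$j{\left(\sqrt{12 + 3 h{\left(-4 \right)}} \right)} - \left(0 + c\right)^{2} = \frac{5}{\sqrt{12 + 3 \left(-6 - 4\right)}} - \left(0 + \frac{1}{35}\right)^{2} = \frac{5}{\sqrt{12 + 3 \left(-10\right)}} - \left(\frac{1}{35}\right)^{2} = \frac{5}{\sqrt{12 - 30}} - \frac{1}{1225} = \frac{5}{\sqrt{-18}} - \frac{1}{1225} = \frac{5}{3 i \sqrt{2}} - \frac{1}{1225} = 5 \left(- \frac{i \sqrt{2}}{6}\right) - \frac{1}{1225} = - \frac{5 i \sqrt{2}}{6} - \frac{1}{1225} = - \frac{1}{1225} - \frac{5 i \sqrt{2}}{6}$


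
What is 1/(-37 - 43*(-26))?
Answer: 1/1081 ≈ 0.00092507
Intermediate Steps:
1/(-37 - 43*(-26)) = 1/(-37 + 1118) = 1/1081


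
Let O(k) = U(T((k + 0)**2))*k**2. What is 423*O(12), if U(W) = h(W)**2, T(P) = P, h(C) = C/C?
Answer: 60912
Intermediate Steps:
h(C) = 1
U(W) = 1 (U(W) = 1**2 = 1)
O(k) = k**2 (O(k) = 1*k**2 = k**2)
423*O(12) = 423*12**2 = 423*144 = 60912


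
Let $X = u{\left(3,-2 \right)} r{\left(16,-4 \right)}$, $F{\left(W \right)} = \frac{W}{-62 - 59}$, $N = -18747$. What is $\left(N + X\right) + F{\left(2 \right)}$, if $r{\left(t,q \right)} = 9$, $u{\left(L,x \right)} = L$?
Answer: $- \frac{2265122}{121} \approx -18720.0$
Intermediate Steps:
$F{\left(W \right)} = - \frac{W}{121}$ ($F{\left(W \right)} = \frac{W}{-121} = W \left(- \frac{1}{121}\right) = - \frac{W}{121}$)
$X = 27$ ($X = 3 \cdot 9 = 27$)
$\left(N + X\right) + F{\left(2 \right)} = \left(-18747 + 27\right) - \frac{2}{121} = -18720 - \frac{2}{121} = - \frac{2265122}{121}$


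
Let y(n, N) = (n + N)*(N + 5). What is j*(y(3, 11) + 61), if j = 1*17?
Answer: 4845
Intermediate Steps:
j = 17
y(n, N) = (5 + N)*(N + n) (y(n, N) = (N + n)*(5 + N) = (5 + N)*(N + n))
j*(y(3, 11) + 61) = 17*((11**2 + 5*11 + 5*3 + 11*3) + 61) = 17*((121 + 55 + 15 + 33) + 61) = 17*(224 + 61) = 17*285 = 4845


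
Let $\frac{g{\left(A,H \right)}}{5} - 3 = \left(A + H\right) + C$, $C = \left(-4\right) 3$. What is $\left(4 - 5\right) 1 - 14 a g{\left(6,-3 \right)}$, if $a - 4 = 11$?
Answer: $-6300$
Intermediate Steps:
$C = -12$
$a = 15$ ($a = 4 + 11 = 15$)
$g{\left(A,H \right)} = -45 + 5 A + 5 H$ ($g{\left(A,H \right)} = 15 + 5 \left(\left(A + H\right) - 12\right) = 15 + 5 \left(-12 + A + H\right) = 15 + \left(-60 + 5 A + 5 H\right) = -45 + 5 A + 5 H$)
$\left(4 - 5\right) 1 - 14 a g{\left(6,-3 \right)} = \left(4 - 5\right) 1 \left(-14\right) 15 \left(-45 + 5 \cdot 6 + 5 \left(-3\right)\right) = \left(-1\right) 1 \left(- 210 \left(-45 + 30 - 15\right)\right) = - \left(-210\right) \left(-30\right) = \left(-1\right) 6300 = -6300$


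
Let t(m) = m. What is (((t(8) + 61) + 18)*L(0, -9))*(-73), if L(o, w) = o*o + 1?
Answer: -6351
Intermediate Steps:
L(o, w) = 1 + o² (L(o, w) = o² + 1 = 1 + o²)
(((t(8) + 61) + 18)*L(0, -9))*(-73) = (((8 + 61) + 18)*(1 + 0²))*(-73) = ((69 + 18)*(1 + 0))*(-73) = (87*1)*(-73) = 87*(-73) = -6351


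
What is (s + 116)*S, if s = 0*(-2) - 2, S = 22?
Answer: 2508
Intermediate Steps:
s = -2 (s = 0 - 2 = -2)
(s + 116)*S = (-2 + 116)*22 = 114*22 = 2508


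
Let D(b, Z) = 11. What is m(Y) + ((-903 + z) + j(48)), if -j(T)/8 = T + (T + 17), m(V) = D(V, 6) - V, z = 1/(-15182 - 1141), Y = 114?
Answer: -31176931/16323 ≈ -1910.0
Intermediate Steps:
z = -1/16323 (z = 1/(-16323) = -1/16323 ≈ -6.1263e-5)
m(V) = 11 - V
j(T) = -136 - 16*T (j(T) = -8*(T + (T + 17)) = -8*(T + (17 + T)) = -8*(17 + 2*T) = -136 - 16*T)
m(Y) + ((-903 + z) + j(48)) = (11 - 1*114) + ((-903 - 1/16323) + (-136 - 16*48)) = (11 - 114) + (-14739670/16323 + (-136 - 768)) = -103 + (-14739670/16323 - 904) = -103 - 29495662/16323 = -31176931/16323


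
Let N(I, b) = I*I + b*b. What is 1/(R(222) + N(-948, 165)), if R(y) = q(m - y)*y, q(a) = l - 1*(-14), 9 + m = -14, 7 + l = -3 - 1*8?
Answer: 1/925041 ≈ 1.0810e-6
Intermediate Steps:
l = -18 (l = -7 + (-3 - 1*8) = -7 + (-3 - 8) = -7 - 11 = -18)
m = -23 (m = -9 - 14 = -23)
q(a) = -4 (q(a) = -18 - 1*(-14) = -18 + 14 = -4)
N(I, b) = I² + b²
R(y) = -4*y
1/(R(222) + N(-948, 165)) = 1/(-4*222 + ((-948)² + 165²)) = 1/(-888 + (898704 + 27225)) = 1/(-888 + 925929) = 1/925041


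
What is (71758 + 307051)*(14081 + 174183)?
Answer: 71316097576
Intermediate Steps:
(71758 + 307051)*(14081 + 174183) = 378809*188264 = 71316097576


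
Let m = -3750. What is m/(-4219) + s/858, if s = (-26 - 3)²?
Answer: 6765679/3619902 ≈ 1.8690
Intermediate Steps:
s = 841 (s = (-29)² = 841)
m/(-4219) + s/858 = -3750/(-4219) + 841/858 = -3750*(-1/4219) + 841*(1/858) = 3750/4219 + 841/858 = 6765679/3619902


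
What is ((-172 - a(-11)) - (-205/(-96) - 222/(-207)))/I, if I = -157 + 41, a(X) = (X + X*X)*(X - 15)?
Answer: -1976007/85376 ≈ -23.145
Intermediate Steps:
a(X) = (-15 + X)*(X + X²) (a(X) = (X + X²)*(-15 + X) = (-15 + X)*(X + X²))
I = -116
((-172 - a(-11)) - (-205/(-96) - 222/(-207)))/I = ((-172 - (-11)*(-15 + (-11)² - 14*(-11))) - (-205/(-96) - 222/(-207)))/(-116) = ((-172 - (-11)*(-15 + 121 + 154)) - (-205*(-1/96) - 222*(-1/207)))*(-1/116) = ((-172 - (-11)*260) - (205/96 + 74/69))*(-1/116) = ((-172 - 1*(-2860)) - 1*2361/736)*(-1/116) = ((-172 + 2860) - 2361/736)*(-1/116) = (2688 - 2361/736)*(-1/116) = (1976007/736)*(-1/116) = -1976007/85376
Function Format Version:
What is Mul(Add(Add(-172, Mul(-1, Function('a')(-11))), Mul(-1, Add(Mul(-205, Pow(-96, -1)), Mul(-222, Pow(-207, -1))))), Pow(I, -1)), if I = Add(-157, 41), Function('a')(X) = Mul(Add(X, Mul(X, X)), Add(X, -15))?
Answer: Rational(-1976007, 85376) ≈ -23.145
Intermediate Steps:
Function('a')(X) = Mul(Add(-15, X), Add(X, Pow(X, 2))) (Function('a')(X) = Mul(Add(X, Pow(X, 2)), Add(-15, X)) = Mul(Add(-15, X), Add(X, Pow(X, 2))))
I = -116
Mul(Add(Add(-172, Mul(-1, Function('a')(-11))), Mul(-1, Add(Mul(-205, Pow(-96, -1)), Mul(-222, Pow(-207, -1))))), Pow(I, -1)) = Mul(Add(Add(-172, Mul(-1, Mul(-11, Add(-15, Pow(-11, 2), Mul(-14, -11))))), Mul(-1, Add(Mul(-205, Pow(-96, -1)), Mul(-222, Pow(-207, -1))))), Pow(-116, -1)) = Mul(Add(Add(-172, Mul(-1, Mul(-11, Add(-15, 121, 154)))), Mul(-1, Add(Mul(-205, Rational(-1, 96)), Mul(-222, Rational(-1, 207))))), Rational(-1, 116)) = Mul(Add(Add(-172, Mul(-1, Mul(-11, 260))), Mul(-1, Add(Rational(205, 96), Rational(74, 69)))), Rational(-1, 116)) = Mul(Add(Add(-172, Mul(-1, -2860)), Mul(-1, Rational(2361, 736))), Rational(-1, 116)) = Mul(Add(Add(-172, 2860), Rational(-2361, 736)), Rational(-1, 116)) = Mul(Add(2688, Rational(-2361, 736)), Rational(-1, 116)) = Mul(Rational(1976007, 736), Rational(-1, 116)) = Rational(-1976007, 85376)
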